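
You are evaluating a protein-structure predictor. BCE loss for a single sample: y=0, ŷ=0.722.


BCE = -[y·ln(p) + (1-y)·ln(1-p)]
= -0 - 1·ln(1-0.722)
= -ln(0.278) = 1.2801

1.2801


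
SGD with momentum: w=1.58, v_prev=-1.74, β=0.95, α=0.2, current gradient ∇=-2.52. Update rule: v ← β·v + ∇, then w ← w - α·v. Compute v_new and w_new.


v_new = 0.95·-1.74 - 2.52 = -1.653 - 2.52 = -4.173
w_new = 1.58 - 0.2·-4.173 = 1.58 + 0.8346 = 2.4146

v_new=-4.173, w_new=2.4146


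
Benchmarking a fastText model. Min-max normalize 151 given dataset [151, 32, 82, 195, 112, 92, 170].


min=32, max=195
(151-32)/(195-32) = 119/163 = 0.7301

0.7301


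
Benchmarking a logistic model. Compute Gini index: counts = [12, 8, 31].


Probabilities: [12/51, 8/51, 31/51] ≈ [0.2353, 0.1569, 0.6078]
Σpᵢ² = (144 + 64 + 961)/51² = 1169/2601
Gini = 1 - Σpᵢ² = 1 - 1169/2601 = 0.5506

0.5506


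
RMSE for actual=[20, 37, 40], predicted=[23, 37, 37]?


MSE = 18/3 = 6
RMSE = √(18/3) = 2.4495

2.4495


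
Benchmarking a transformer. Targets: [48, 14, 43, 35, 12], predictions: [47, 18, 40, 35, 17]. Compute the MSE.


Squared errors: (48-47)²=1, (14-18)²=16, (43-40)²=9, (35-35)²=0, (12-17)²=25
Sum = 51
MSE = 51/5 = 51/5

51/5


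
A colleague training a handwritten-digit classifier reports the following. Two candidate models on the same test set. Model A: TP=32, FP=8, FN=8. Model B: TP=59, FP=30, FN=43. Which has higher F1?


Model A: P=32/40=0.8, R=32/40=0.8, F1=2PR/(P+R)=2TP/(2TP+FP+FN)=64/80=0.8
Model B: P=59/89=0.6629, R=59/102=0.5784, F1=2PR/(P+R)=2TP/(2TP+FP+FN)=118/191=0.6178
0.8 > 0.6178 → Model A

Model A


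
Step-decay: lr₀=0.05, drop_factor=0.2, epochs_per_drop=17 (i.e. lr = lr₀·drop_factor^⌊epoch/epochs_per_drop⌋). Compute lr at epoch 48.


n_drops = ⌊48/17⌋ = 2
lr = 0.05·0.2^2 = 0.05·0.04 = 0.002

0.002


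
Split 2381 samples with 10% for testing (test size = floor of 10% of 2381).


Test = ⌊2381·10/100⌋ = 238
Train = 2381 - 238 = 2143

Train: 2143, Test: 238


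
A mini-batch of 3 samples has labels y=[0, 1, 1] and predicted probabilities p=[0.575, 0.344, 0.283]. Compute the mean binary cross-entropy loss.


L[0] = -ln(1-0.575) = -ln(0.425) = 0.8557
L[1] = -ln(0.344) = 1.0671
L[2] = -ln(0.283) = 1.2623
mean = (0.8557 + 1.0671 + 1.2623)/3 = 1.0617

1.0617


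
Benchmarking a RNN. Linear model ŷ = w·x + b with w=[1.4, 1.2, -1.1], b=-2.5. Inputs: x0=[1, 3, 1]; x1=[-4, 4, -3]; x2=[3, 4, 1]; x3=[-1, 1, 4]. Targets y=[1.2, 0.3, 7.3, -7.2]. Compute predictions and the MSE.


ŷ0 = (1.4)·(1) + (1.2)·(3) + (-1.1)·(1) - 2.5 = 1.4
ŷ1 = (1.4)·(-4) + (1.2)·(4) + (-1.1)·(-3) - 2.5 = 0.0
ŷ2 = (1.4)·(3) + (1.2)·(4) + (-1.1)·(1) - 2.5 = 5.4
ŷ3 = (1.4)·(-1) + (1.2)·(1) + (-1.1)·(4) - 2.5 = -7.1
errors² = [0.04, 0.09, 3.61, 0.01]
MSE = 3.7500/4 = 0.9375

0.9375


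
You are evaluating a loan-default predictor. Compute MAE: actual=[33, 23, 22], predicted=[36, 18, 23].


Absolute errors: |33-36|=3, |23-18|=5, |22-23|=1
Sum = 9
MAE = 9/3 = 3

3


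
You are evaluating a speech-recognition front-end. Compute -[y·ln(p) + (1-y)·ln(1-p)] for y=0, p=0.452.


BCE = -[y·ln(p) + (1-y)·ln(1-p)]
= -0 - 1·ln(1-0.452)
= -ln(0.548) = 0.6015

0.6015


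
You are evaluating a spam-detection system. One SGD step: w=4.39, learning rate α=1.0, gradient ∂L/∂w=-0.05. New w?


w_new = w - α·∇
= 4.39 - 1.0·-0.05
= 4.39 + 0.05
= 4.44

4.44


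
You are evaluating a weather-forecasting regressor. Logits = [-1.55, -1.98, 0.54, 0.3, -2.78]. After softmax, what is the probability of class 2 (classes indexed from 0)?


Exponentials: e^-1.55=0.2122, e^-1.98=0.1381, e^0.54=1.716, e^0.3=1.3499, e^-2.78=0.062
Sum = 3.4782
Softmax = [0.061, 0.0397, 0.4934, 0.3881, 0.0178]
p[2] = 1.716/3.4782 = 0.4934

0.4934


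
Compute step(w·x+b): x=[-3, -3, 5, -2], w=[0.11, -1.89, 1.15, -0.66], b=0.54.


z = (-3)·(0.11) + (-3)·(-1.89) + (5)·(1.15) + (-2)·(-0.66) + 0.54
  = 12.95
step(z) = 1 (z≥0)

1


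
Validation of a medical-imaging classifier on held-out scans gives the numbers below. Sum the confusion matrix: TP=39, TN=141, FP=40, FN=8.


Total = TP + TN + FP + FN
= 39 + 141 + 40 + 8
= 228
(Predicted positive: 79, predicted negative: 149)

228


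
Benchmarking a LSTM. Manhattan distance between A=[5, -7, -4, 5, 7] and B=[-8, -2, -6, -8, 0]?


d = |5+ 8| + |-7+ 2| + |-4+ 6| + |5+ 8| + |7-0|
  = 13 + 5 + 2 + 13 + 7
  = 40

40


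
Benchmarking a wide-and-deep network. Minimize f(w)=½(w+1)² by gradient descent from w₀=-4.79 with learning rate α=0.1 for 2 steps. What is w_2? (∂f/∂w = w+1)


step 1: grad = -4.79+1 = -3.79; w = -4.79 - 0.1·(-3.79) = -4.411
step 2: grad = -4.411+1 = -3.411; w = -4.411 - 0.1·(-3.411) = -4.0699

-4.0699


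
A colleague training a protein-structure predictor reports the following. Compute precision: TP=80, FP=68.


Precision = TP/(TP+FP)
= 80/(80+68)
= 80/148 = 54.05%

54.05%


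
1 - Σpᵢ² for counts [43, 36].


Probabilities: [43/79, 36/79] ≈ [0.5443, 0.4557]
Σpᵢ² = (1849 + 1296)/79² = 3145/6241
Gini = 1 - Σpᵢ² = 1 - 3145/6241 = 0.4961

0.4961


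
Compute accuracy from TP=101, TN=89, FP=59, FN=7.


Accuracy = (TP+TN)/(TP+TN+FP+FN)
= (101+89)/(256)
= 190/256 = 74.22%

74.22%


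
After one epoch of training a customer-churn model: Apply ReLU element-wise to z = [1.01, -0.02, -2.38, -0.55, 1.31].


ReLU(1.01) = max(0, 1.01) = 1.01
ReLU(-0.02) = max(0, -0.02) = 0.0
ReLU(-2.38) = max(0, -2.38) = 0.0
ReLU(-0.55) = max(0, -0.55) = 0.0
ReLU(1.31) = max(0, 1.31) = 1.31
result = [1.01, 0.0, 0.0, 0.0, 1.31]

[1.01, 0.0, 0.0, 0.0, 1.31]


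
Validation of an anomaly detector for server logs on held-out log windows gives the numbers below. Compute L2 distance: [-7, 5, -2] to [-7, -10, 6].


d = √((-7+ 7)² + (5+ 10)² + (-2-6)²)
  = √(0 + 225 + 64)
  = √289 = 17.0

17.0


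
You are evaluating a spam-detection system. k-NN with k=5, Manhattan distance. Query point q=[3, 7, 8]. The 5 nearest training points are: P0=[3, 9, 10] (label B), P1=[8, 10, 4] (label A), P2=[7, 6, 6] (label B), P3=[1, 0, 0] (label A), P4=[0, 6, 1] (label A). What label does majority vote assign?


d(q,P0) = 4  (label B)
d(q,P1) = 12  (label A)
d(q,P2) = 7  (label B)
d(q,P3) = 17  (label A)
d(q,P4) = 11  (label A)
Votes: A=3, B=2
Majority → A

A


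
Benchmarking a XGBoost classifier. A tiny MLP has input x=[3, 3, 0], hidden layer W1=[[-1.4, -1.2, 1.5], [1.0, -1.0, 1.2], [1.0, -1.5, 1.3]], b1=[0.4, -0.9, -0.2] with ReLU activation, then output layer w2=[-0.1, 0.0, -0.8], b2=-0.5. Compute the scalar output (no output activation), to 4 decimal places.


z1[0] = (-1.4)·(3) + (-1.2)·(3) + (1.5)·(0) + 0.4 = -7.4
z1[1] = (1.0)·(3) + (-1.0)·(3) + (1.2)·(0) - 0.9 = -0.9
z1[2] = (1.0)·(3) + (-1.5)·(3) + (1.3)·(0) - 0.2 = -1.7
h = ReLU(z1) = [0.0, 0.0, 0.0]
output = (-0.1)·(0.0) + (0.0)·(0.0) + (-0.8)·(0.0) - 0.5 = -0.5

-0.5


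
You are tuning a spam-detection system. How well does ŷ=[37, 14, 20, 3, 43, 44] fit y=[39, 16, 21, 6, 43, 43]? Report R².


ȳ = 28
SS_res = Σ(y-ŷ)² = 19
SS_tot = Σ(y-ȳ)² = 1248
R² = 1 - SS_res/SS_tot = 1 - 0.0152 = 0.9848

0.9848


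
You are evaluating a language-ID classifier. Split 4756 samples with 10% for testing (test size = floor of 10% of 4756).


Test = ⌊4756·10/100⌋ = 475
Train = 4756 - 475 = 4281

Train: 4281, Test: 475


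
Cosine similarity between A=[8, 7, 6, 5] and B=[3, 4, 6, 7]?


A·B = 8·3 + 7·4 + 6·6 + 5·7 = 123
‖A‖ = √174 = 13.1909, ‖B‖ = √110 = 10.4881
cos = 123/(√174·√110) = 123/√19140 = 0.8891

0.8891


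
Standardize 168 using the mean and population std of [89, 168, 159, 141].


μ = 139.25, σ = 30.5972
z = (168 - 139.25)/30.5972 = 0.9396

0.9396


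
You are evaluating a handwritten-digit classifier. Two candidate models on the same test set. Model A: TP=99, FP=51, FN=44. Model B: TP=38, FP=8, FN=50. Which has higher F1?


Model A: P=99/150=0.66, R=99/143=0.6923, F1=2PR/(P+R)=2TP/(2TP+FP+FN)=198/293=0.6758
Model B: P=38/46=0.8261, R=38/88=0.4318, F1=2PR/(P+R)=2TP/(2TP+FP+FN)=76/134=0.5672
0.6758 > 0.5672 → Model A

Model A


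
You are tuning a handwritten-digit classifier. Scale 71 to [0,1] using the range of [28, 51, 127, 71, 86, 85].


min=28, max=127
(71-28)/(127-28) = 43/99 = 0.4343

0.4343


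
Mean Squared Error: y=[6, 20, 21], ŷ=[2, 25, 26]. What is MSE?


Squared errors: (6-2)²=16, (20-25)²=25, (21-26)²=25
Sum = 66
MSE = 66/3 = 22

22


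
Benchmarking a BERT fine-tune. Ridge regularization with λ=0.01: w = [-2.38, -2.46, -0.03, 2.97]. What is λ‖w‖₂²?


‖w‖₂² = (-2.38)² + (-2.46)² + (-0.03)² + (2.97)²
     = 5.6644 + 6.0516 + 0.0009 + 8.8209
     = 20.5378
λ·‖w‖₂² = 0.01·20.5378 = 0.205378

0.205378


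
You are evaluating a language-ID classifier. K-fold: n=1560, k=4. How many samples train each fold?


Fold size = 1560/4 = 390
Training per fold = 1560 - 390 = 1170

1170


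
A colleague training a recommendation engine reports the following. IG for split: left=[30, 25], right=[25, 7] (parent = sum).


Parent = [55, 32], H_parent = 0.949
H_left = 0.994 (n=55), H_right = 0.7579 (n=32)
H_children = (55/87)·0.994 + (32/87)·0.7579 = 0.9072
IG = 0.949 - 0.9072 = 0.0418

0.0418


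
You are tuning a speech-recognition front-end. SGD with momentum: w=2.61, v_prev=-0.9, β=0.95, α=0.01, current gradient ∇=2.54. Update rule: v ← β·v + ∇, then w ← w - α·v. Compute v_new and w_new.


v_new = 0.95·-0.9 + 2.54 = -0.855 + 2.54 = 1.685
w_new = 2.61 - 0.01·1.685 = 2.61 - 0.01685 = 2.59315

v_new=1.685, w_new=2.59315


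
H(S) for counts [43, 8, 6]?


Probabilities: [43/57, 8/57, 6/57] ≈ [0.7544, 0.1404, 0.1053]
H = -((43/57)·log₂(43/57) + (8/57)·log₂(8/57) + (6/57)·log₂(6/57))
  = 1.0462 bits

1.0462 bits


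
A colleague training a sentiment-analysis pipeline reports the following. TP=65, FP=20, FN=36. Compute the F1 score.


Precision = 65/85 = 0.7647
Recall = 65/101 = 0.6436
F1 = 2·P·R/(P+R) = 2·TP/(2·TP+FP+FN) = 130/(130+20+36) = 130/186 = 0.6989

0.6989


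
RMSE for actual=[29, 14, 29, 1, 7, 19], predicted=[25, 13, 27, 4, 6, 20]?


MSE = 32/6 = 5.3333
RMSE = √(32/6) = 2.3094

2.3094


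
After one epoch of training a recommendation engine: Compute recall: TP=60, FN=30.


Recall = TP/(TP+FN)
= 60/(60+30)
= 60/90 = 66.67%

66.67%


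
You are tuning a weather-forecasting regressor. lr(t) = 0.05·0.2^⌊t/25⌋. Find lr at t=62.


n_drops = ⌊62/25⌋ = 2
lr = 0.05·0.2^2 = 0.05·0.04 = 0.002

0.002


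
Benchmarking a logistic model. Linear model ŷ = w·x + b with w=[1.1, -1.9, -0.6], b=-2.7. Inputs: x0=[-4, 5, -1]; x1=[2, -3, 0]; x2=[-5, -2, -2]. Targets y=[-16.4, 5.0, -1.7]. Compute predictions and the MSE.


ŷ0 = (1.1)·(-4) + (-1.9)·(5) + (-0.6)·(-1) - 2.7 = -16.0
ŷ1 = (1.1)·(2) + (-1.9)·(-3) + (-0.6)·(0) - 2.7 = 5.2
ŷ2 = (1.1)·(-5) + (-1.9)·(-2) + (-0.6)·(-2) - 2.7 = -3.2
errors² = [0.16, 0.04, 2.25]
MSE = 2.4500/3 = 0.8167

0.8167


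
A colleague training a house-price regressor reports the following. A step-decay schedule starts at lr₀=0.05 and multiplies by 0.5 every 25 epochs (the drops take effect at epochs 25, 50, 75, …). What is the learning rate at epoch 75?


n_drops = ⌊75/25⌋ = 3
lr = 0.05·0.5^3 = 0.05·0.125 = 0.00625

0.00625


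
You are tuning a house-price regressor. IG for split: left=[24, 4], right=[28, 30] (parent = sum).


Parent = [52, 34], H_parent = 0.9682
H_left = 0.5917 (n=28), H_right = 0.9991 (n=58)
H_children = (28/86)·0.5917 + (58/86)·0.9991 = 0.8665
IG = 0.9682 - 0.8665 = 0.1017

0.1017


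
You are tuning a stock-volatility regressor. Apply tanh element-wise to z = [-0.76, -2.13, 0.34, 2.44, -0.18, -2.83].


tanh(-0.76) = -0.6411
tanh(-2.13) = -0.9721
tanh(0.34) = 0.3275
tanh(2.44) = 0.9849
tanh(-0.18) = -0.1781
tanh(-2.83) = -0.9931
result = [-0.6411, -0.9721, 0.3275, 0.9849, -0.1781, -0.9931]

[-0.6411, -0.9721, 0.3275, 0.9849, -0.1781, -0.9931]


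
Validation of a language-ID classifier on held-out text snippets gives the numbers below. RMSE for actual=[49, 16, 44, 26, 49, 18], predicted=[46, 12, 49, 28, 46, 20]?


MSE = 67/6 = 11.1667
RMSE = √(67/6) = 3.3417

3.3417


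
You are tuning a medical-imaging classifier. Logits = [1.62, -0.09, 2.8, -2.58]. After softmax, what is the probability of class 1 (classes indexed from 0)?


Exponentials: e^1.62=5.0531, e^-0.09=0.9139, e^2.8=16.4446, e^-2.58=0.0758
Sum = 22.4874
Softmax = [0.2247, 0.0406, 0.7313, 0.0034]
p[1] = 0.9139/22.4874 = 0.0406

0.0406


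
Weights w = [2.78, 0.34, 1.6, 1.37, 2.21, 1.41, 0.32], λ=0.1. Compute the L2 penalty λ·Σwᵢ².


‖w‖₂² = (2.78)² + (0.34)² + (1.6)² + (1.37)² + (2.21)² + (1.41)² + (0.32)²
     = 7.7284 + 0.1156 + 2.56 + 1.8769 + 4.8841 + 1.9881 + 0.1024
     = 19.2555
λ·‖w‖₂² = 0.1·19.2555 = 1.92555

1.92555


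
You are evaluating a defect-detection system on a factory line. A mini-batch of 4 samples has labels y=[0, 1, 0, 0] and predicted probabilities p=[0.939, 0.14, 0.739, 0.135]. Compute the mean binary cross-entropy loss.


L[0] = -ln(1-0.939) = -ln(0.061) = 2.7969
L[1] = -ln(0.14) = 1.9661
L[2] = -ln(1-0.739) = -ln(0.261) = 1.3432
L[3] = -ln(1-0.135) = -ln(0.865) = 0.145
mean = (2.7969 + 1.9661 + 1.3432 + 0.145)/4 = 1.5628

1.5628


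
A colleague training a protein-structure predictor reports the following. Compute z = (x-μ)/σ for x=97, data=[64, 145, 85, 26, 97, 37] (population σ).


μ = 75.6667, σ = 39.6807
z = (97 - 75.6667)/39.6807 = 0.5376

0.5376


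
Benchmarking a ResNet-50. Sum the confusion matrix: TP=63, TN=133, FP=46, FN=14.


Total = TP + TN + FP + FN
= 63 + 133 + 46 + 14
= 256
(Predicted positive: 109, predicted negative: 147)

256


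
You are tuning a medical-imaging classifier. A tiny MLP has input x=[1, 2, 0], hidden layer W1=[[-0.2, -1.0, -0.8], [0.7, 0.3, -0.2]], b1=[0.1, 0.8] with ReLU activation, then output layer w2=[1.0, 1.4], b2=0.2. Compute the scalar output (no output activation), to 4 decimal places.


z1[0] = (-0.2)·(1) + (-1.0)·(2) + (-0.8)·(0) + 0.1 = -2.1
z1[1] = (0.7)·(1) + (0.3)·(2) + (-0.2)·(0) + 0.8 = 2.1
h = ReLU(z1) = [0.0, 2.1]
output = (1.0)·(0.0) + (1.4)·(2.1) + 0.2 = 3.14

3.14


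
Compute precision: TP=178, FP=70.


Precision = TP/(TP+FP)
= 178/(178+70)
= 178/248 = 71.77%

71.77%


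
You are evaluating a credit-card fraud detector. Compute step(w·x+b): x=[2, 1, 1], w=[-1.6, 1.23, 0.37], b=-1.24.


z = (2)·(-1.6) + (1)·(1.23) + (1)·(0.37) - 1.24
  = -2.84
step(z) = 0 (z<0)

0


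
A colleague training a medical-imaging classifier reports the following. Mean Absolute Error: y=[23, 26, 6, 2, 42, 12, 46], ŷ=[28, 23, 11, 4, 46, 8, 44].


Absolute errors: |23-28|=5, |26-23|=3, |6-11|=5, |2-4|=2, |42-46|=4, |12-8|=4, |46-44|=2
Sum = 25
MAE = 25/7 = 25/7

25/7


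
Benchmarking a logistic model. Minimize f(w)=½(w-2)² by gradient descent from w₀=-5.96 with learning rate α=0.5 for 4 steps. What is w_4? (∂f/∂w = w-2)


step 1: grad = -5.96-2 = -7.96; w = -5.96 - 0.5·(-7.96) = -1.98
step 2: grad = -1.98-2 = -3.98; w = -1.98 - 0.5·(-3.98) = 0.01
step 3: grad = 0.01-2 = -1.99; w = 0.01 - 0.5·(-1.99) = 1.005
step 4: grad = 1.005-2 = -0.995; w = 1.005 - 0.5·(-0.995) = 1.5025

1.5025


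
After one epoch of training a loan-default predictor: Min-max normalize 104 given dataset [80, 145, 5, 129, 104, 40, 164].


min=5, max=164
(104-5)/(164-5) = 99/159 = 0.6226

0.6226


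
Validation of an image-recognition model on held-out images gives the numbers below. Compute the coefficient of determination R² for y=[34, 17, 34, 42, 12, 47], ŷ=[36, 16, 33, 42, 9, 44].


ȳ = 31
SS_res = Σ(y-ŷ)² = 24
SS_tot = Σ(y-ȳ)² = 952
R² = 1 - SS_res/SS_tot = 1 - 0.0252 = 0.9748

0.9748


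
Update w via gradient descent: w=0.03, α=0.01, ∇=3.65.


w_new = w - α·∇
= 0.03 - 0.01·3.65
= 0.03 - 0.0365
= -0.0065

-0.0065


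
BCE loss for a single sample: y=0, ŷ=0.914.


BCE = -[y·ln(p) + (1-y)·ln(1-p)]
= -0 - 1·ln(1-0.914)
= -ln(0.086) = 2.4534

2.4534


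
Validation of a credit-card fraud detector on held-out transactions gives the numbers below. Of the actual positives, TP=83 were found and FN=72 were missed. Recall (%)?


Recall = TP/(TP+FN)
= 83/(83+72)
= 83/155 = 53.55%

53.55%


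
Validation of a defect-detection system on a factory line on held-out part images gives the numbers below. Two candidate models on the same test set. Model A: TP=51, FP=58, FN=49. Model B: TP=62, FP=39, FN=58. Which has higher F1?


Model A: P=51/109=0.4679, R=51/100=0.51, F1=2PR/(P+R)=2TP/(2TP+FP+FN)=102/209=0.488
Model B: P=62/101=0.6139, R=62/120=0.5167, F1=2PR/(P+R)=2TP/(2TP+FP+FN)=124/221=0.5611
0.488 < 0.5611 → Model B

Model B


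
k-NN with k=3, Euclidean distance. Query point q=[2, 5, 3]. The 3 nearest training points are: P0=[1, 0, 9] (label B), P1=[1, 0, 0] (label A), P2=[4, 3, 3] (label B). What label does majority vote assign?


d(q,P0) = 7.874  (label B)
d(q,P1) = 5.9161  (label A)
d(q,P2) = 2.8284  (label B)
Votes: A=1, B=2
Majority → B

B


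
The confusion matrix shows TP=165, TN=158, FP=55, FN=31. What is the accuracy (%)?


Accuracy = (TP+TN)/(TP+TN+FP+FN)
= (165+158)/(409)
= 323/409 = 78.97%

78.97%


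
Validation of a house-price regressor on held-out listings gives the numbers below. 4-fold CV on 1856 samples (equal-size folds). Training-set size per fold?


Fold size = 1856/4 = 464
Training per fold = 1856 - 464 = 1392

1392


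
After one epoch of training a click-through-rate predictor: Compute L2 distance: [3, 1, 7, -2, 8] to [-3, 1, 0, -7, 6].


d = √((3+ 3)² + (1-1)² + (7-0)² + (-2+ 7)² + (8-6)²)
  = √(36 + 0 + 49 + 25 + 4)
  = √114 = 10.6771

10.6771


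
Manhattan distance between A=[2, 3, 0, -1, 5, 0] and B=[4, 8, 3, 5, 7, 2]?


d = |2-4| + |3-8| + |0-3| + |-1-5| + |5-7| + |0-2|
  = 2 + 5 + 3 + 6 + 2 + 2
  = 20

20


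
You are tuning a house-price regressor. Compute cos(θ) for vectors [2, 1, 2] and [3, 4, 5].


A·B = 2·3 + 1·4 + 2·5 = 20
‖A‖ = √9 = 3, ‖B‖ = √50 = 7.0711
cos = 20/(√9·√50) = 20/√450 = 0.9428

0.9428


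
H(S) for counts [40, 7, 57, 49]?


Probabilities: [40/153, 7/153, 57/153, 49/153] ≈ [0.2614, 0.0458, 0.3725, 0.3203]
H = -((40/153)·log₂(40/153) + (7/153)·log₂(7/153) + (57/153)·log₂(57/153) + (49/153)·log₂(49/153))
  = 1.7664 bits

1.7664 bits


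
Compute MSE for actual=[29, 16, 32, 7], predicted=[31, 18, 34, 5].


Squared errors: (29-31)²=4, (16-18)²=4, (32-34)²=4, (7-5)²=4
Sum = 16
MSE = 16/4 = 4

4


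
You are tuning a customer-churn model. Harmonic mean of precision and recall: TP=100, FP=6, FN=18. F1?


Precision = 100/106 = 0.9434
Recall = 100/118 = 0.8475
F1 = 2·P·R/(P+R) = 2·TP/(2·TP+FP+FN) = 200/(200+6+18) = 200/224 = 0.8929

0.8929


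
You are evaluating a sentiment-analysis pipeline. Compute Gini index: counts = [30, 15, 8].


Probabilities: [30/53, 15/53, 8/53] ≈ [0.566, 0.283, 0.1509]
Σpᵢ² = (900 + 225 + 64)/53² = 1189/2809
Gini = 1 - Σpᵢ² = 1 - 1189/2809 = 0.5767

0.5767


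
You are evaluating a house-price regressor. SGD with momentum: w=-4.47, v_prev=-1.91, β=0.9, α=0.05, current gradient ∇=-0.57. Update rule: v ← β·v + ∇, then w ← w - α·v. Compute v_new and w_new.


v_new = 0.9·-1.91 - 0.57 = -1.719 - 0.57 = -2.289
w_new = -4.47 - 0.05·-2.289 = -4.47 + 0.11445 = -4.35555

v_new=-2.289, w_new=-4.35555


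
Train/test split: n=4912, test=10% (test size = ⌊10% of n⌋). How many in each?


Test = ⌊4912·10/100⌋ = 491
Train = 4912 - 491 = 4421

Train: 4421, Test: 491


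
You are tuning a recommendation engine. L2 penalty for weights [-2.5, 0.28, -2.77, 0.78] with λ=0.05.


‖w‖₂² = (-2.5)² + (0.28)² + (-2.77)² + (0.78)²
     = 6.25 + 0.0784 + 7.6729 + 0.6084
     = 14.6097
λ·‖w‖₂² = 0.05·14.6097 = 0.730485

0.730485


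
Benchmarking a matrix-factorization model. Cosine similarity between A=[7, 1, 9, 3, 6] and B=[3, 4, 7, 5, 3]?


A·B = 7·3 + 1·4 + 9·7 + 3·5 + 6·3 = 121
‖A‖ = √176 = 13.2665, ‖B‖ = √108 = 10.3923
cos = 121/(√176·√108) = 121/√19008 = 0.8776

0.8776


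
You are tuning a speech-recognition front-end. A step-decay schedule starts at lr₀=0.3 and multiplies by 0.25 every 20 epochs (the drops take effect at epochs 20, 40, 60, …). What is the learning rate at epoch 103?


n_drops = ⌊103/20⌋ = 5
lr = 0.3·0.25^5 = 0.3·0.0009765625 = 0.00029296875

0.00029296875


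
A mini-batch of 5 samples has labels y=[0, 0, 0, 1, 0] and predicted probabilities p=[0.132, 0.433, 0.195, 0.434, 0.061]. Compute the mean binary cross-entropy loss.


L[0] = -ln(1-0.132) = -ln(0.868) = 0.1416
L[1] = -ln(1-0.433) = -ln(0.567) = 0.5674
L[2] = -ln(1-0.195) = -ln(0.805) = 0.2169
L[3] = -ln(0.434) = 0.8347
L[4] = -ln(1-0.061) = -ln(0.939) = 0.0629
mean = (0.1416 + 0.5674 + 0.2169 + 0.8347 + 0.0629)/5 = 0.3647

0.3647


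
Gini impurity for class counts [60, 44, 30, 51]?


Probabilities: [60/185, 44/185, 30/185, 51/185] ≈ [0.3243, 0.2378, 0.1622, 0.2757]
Σpᵢ² = (3600 + 1936 + 900 + 2601)/185² = 9037/34225
Gini = 1 - Σpᵢ² = 1 - 9037/34225 = 0.736

0.736


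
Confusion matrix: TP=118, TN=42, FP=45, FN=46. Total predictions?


Total = TP + TN + FP + FN
= 118 + 42 + 45 + 46
= 251
(Predicted positive: 163, predicted negative: 88)

251


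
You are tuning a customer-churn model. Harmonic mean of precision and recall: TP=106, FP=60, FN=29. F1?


Precision = 106/166 = 0.6386
Recall = 106/135 = 0.7852
F1 = 2·P·R/(P+R) = 2·TP/(2·TP+FP+FN) = 212/(212+60+29) = 212/301 = 0.7043

0.7043


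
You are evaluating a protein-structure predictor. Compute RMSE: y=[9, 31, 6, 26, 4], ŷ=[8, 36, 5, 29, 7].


MSE = 45/5 = 9
RMSE = √(45/5) = 3.0

3.0


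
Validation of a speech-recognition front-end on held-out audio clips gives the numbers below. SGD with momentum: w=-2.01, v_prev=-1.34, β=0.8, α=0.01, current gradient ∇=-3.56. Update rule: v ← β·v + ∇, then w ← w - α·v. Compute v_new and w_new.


v_new = 0.8·-1.34 - 3.56 = -1.072 - 3.56 = -4.632
w_new = -2.01 - 0.01·-4.632 = -2.01 + 0.04632 = -1.96368

v_new=-4.632, w_new=-1.96368


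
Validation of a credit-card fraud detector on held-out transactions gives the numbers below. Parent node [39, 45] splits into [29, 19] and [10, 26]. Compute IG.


Parent = [39, 45], H_parent = 0.9963
H_left = 0.9685 (n=48), H_right = 0.8524 (n=36)
H_children = (48/84)·0.9685 + (36/84)·0.8524 = 0.9187
IG = 0.9963 - 0.9187 = 0.0776

0.0776


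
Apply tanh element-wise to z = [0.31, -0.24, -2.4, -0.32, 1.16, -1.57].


tanh(0.31) = 0.3004
tanh(-0.24) = -0.2355
tanh(-2.4) = -0.9837
tanh(-0.32) = -0.3095
tanh(1.16) = 0.821
tanh(-1.57) = -0.917
result = [0.3004, -0.2355, -0.9837, -0.3095, 0.821, -0.917]

[0.3004, -0.2355, -0.9837, -0.3095, 0.821, -0.917]


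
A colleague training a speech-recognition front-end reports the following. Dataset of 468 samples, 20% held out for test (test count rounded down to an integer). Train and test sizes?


Test = ⌊468·20/100⌋ = 93
Train = 468 - 93 = 375

Train: 375, Test: 93


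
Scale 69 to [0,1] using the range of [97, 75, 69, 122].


min=69, max=122
(69-69)/(122-69) = 0/53 = 0.0

0.0


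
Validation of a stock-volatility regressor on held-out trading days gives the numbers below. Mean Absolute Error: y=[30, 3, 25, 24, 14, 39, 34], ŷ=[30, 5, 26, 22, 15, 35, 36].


Absolute errors: |30-30|=0, |3-5|=2, |25-26|=1, |24-22|=2, |14-15|=1, |39-35|=4, |34-36|=2
Sum = 12
MAE = 12/7 = 12/7

12/7


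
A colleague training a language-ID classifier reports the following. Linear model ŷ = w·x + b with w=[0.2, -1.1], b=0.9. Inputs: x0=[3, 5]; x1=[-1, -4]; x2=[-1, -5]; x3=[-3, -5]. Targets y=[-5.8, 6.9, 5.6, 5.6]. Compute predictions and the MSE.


ŷ0 = (0.2)·(3) + (-1.1)·(5) + 0.9 = -4.0
ŷ1 = (0.2)·(-1) + (-1.1)·(-4) + 0.9 = 5.1
ŷ2 = (0.2)·(-1) + (-1.1)·(-5) + 0.9 = 6.2
ŷ3 = (0.2)·(-3) + (-1.1)·(-5) + 0.9 = 5.8
errors² = [3.24, 3.24, 0.36, 0.04]
MSE = 6.8800/4 = 1.72

1.72


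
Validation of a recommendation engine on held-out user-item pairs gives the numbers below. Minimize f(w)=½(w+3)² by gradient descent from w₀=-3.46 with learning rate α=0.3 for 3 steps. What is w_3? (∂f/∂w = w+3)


step 1: grad = -3.46+3 = -0.46; w = -3.46 - 0.3·(-0.46) = -3.322
step 2: grad = -3.322+3 = -0.322; w = -3.322 - 0.3·(-0.322) = -3.2254
step 3: grad = -3.2254+3 = -0.2254; w = -3.2254 - 0.3·(-0.2254) = -3.15778

-3.15778


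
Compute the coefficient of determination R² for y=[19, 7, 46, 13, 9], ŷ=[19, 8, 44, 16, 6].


ȳ = 18.8
SS_res = Σ(y-ŷ)² = 23
SS_tot = Σ(y-ȳ)² = 1008.8
R² = 1 - SS_res/SS_tot = 1 - 0.0228 = 0.9772

0.9772


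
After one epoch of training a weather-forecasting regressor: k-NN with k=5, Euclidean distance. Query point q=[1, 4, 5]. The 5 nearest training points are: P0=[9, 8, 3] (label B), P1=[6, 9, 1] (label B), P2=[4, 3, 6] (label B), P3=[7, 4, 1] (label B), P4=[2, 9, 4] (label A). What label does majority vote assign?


d(q,P0) = 9.1652  (label B)
d(q,P1) = 8.124  (label B)
d(q,P2) = 3.3166  (label B)
d(q,P3) = 7.2111  (label B)
d(q,P4) = 5.1962  (label A)
Votes: A=1, B=4
Majority → B

B


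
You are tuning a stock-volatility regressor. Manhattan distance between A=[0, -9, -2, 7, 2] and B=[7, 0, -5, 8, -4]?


d = |0-7| + |-9-0| + |-2+ 5| + |7-8| + |2+ 4|
  = 7 + 9 + 3 + 1 + 6
  = 26

26


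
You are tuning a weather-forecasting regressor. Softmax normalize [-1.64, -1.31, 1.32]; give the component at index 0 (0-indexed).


Exponentials: e^-1.64=0.194, e^-1.31=0.2698, e^1.32=3.7434
Sum = 4.2072
Softmax = [0.0461, 0.0641, 0.8898]
p[0] = 0.194/4.2072 = 0.0461

0.0461


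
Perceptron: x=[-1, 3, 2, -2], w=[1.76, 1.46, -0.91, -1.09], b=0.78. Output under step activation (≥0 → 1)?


z = (-1)·(1.76) + (3)·(1.46) + (2)·(-0.91) + (-2)·(-1.09) + 0.78
  = 3.76
step(z) = 1 (z≥0)

1


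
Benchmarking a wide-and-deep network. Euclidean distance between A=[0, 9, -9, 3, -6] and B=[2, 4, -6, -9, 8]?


d = √((0-2)² + (9-4)² + (-9+ 6)² + (3+ 9)² + (-6-8)²)
  = √(4 + 25 + 9 + 144 + 196)
  = √378 = 19.4422

19.4422


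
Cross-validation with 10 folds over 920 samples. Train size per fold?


Fold size = 920/10 = 92
Training per fold = 920 - 92 = 828

828


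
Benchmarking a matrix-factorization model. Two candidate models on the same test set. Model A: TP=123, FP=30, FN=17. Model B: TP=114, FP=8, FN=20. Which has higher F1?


Model A: P=123/153=0.8039, R=123/140=0.8786, F1=2PR/(P+R)=2TP/(2TP+FP+FN)=246/293=0.8396
Model B: P=114/122=0.9344, R=114/134=0.8507, F1=2PR/(P+R)=2TP/(2TP+FP+FN)=228/256=0.8906
0.8396 < 0.8906 → Model B

Model B


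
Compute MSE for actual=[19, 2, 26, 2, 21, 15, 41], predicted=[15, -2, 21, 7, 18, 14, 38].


Squared errors: (19-15)²=16, (2+ 2)²=16, (26-21)²=25, (2-7)²=25, (21-18)²=9, (15-14)²=1, (41-38)²=9
Sum = 101
MSE = 101/7 = 101/7

101/7


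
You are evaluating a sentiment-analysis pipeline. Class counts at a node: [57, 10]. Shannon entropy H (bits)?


Probabilities: [57/67, 10/67] ≈ [0.8507, 0.1493]
H = -((57/67)·log₂(57/67) + (10/67)·log₂(10/67))
  = 0.608 bits

0.608 bits


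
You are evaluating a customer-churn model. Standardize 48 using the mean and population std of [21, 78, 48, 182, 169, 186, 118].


μ = 114.5714, σ = 62.2756
z = (48 - 114.5714)/62.2756 = -1.069

-1.069


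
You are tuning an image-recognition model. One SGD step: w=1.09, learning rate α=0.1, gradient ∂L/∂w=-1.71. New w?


w_new = w - α·∇
= 1.09 - 0.1·-1.71
= 1.09 + 0.171
= 1.261

1.261


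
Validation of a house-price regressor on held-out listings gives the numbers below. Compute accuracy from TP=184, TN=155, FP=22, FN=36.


Accuracy = (TP+TN)/(TP+TN+FP+FN)
= (184+155)/(397)
= 339/397 = 85.39%

85.39%


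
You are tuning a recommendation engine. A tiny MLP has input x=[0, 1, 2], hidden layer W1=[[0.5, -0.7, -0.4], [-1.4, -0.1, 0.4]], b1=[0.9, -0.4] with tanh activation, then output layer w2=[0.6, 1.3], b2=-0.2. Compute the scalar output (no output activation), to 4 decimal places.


z1[0] = (0.5)·(0) + (-0.7)·(1) + (-0.4)·(2) + 0.9 = -0.6
z1[1] = (-1.4)·(0) + (-0.1)·(1) + (0.4)·(2) - 0.4 = 0.3
h = tanh(z1) = [-0.537, 0.2913]
output = (0.6)·(-0.537) + (1.3)·(0.2913) - 0.2 = -0.1435

-0.1435


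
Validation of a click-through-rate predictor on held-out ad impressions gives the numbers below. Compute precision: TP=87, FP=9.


Precision = TP/(TP+FP)
= 87/(87+9)
= 87/96 = 90.62%

90.62%


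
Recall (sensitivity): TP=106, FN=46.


Recall = TP/(TP+FN)
= 106/(106+46)
= 106/152 = 69.74%

69.74%


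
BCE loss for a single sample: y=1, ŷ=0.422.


BCE = -[y·ln(p) + (1-y)·ln(1-p)]
= -1·ln(0.422) - 0
= -ln(0.422) = 0.8627

0.8627


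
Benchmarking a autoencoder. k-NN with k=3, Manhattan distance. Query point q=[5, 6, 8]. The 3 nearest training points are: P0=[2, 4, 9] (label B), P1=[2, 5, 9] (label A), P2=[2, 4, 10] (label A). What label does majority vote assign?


d(q,P0) = 6  (label B)
d(q,P1) = 5  (label A)
d(q,P2) = 7  (label A)
Votes: A=2, B=1
Majority → A

A


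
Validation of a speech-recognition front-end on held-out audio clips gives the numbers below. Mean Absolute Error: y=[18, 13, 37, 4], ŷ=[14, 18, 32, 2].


Absolute errors: |18-14|=4, |13-18|=5, |37-32|=5, |4-2|=2
Sum = 16
MAE = 16/4 = 4

4


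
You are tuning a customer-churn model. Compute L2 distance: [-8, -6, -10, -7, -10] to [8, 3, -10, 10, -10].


d = √((-8-8)² + (-6-3)² + (-10+ 10)² + (-7-10)² + (-10+ 10)²)
  = √(256 + 81 + 0 + 289 + 0)
  = √626 = 25.02

25.02


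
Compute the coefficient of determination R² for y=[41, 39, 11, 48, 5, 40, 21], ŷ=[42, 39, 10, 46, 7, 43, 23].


ȳ = 29.2857
SS_res = Σ(y-ŷ)² = 23
SS_tot = Σ(y-ȳ)² = 1689.43
R² = 1 - SS_res/SS_tot = 1 - 0.0136 = 0.9864

0.9864


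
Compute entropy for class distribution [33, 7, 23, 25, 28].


Probabilities: [33/116, 7/116, 23/116, 25/116, 28/116] ≈ [0.2845, 0.0603, 0.1983, 0.2155, 0.2414]
H = -((33/116)·log₂(33/116) + (7/116)·log₂(7/116) + (23/116)·log₂(23/116) + (25/116)·log₂(25/116) + (28/116)·log₂(28/116))
  = 2.1954 bits

2.1954 bits


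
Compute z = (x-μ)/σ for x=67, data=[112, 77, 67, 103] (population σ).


μ = 89.75, σ = 18.3763
z = (67 - 89.75)/18.3763 = -1.238

-1.238


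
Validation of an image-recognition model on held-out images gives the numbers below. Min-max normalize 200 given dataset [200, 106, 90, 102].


min=90, max=200
(200-90)/(200-90) = 110/110 = 1.0

1.0


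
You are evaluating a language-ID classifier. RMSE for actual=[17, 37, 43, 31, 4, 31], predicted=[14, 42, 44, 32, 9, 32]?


MSE = 62/6 = 10.3333
RMSE = √(62/6) = 3.2146

3.2146


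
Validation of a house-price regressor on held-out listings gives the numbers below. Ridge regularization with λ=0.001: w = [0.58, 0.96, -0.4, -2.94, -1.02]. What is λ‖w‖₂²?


‖w‖₂² = (0.58)² + (0.96)² + (-0.4)² + (-2.94)² + (-1.02)²
     = 0.3364 + 0.9216 + 0.16 + 8.6436 + 1.0404
     = 11.102
λ·‖w‖₂² = 0.001·11.102 = 0.011102

0.011102


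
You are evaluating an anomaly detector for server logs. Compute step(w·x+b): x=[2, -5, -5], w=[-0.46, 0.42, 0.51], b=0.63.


z = (2)·(-0.46) + (-5)·(0.42) + (-5)·(0.51) + 0.63
  = -4.94
step(z) = 0 (z<0)

0


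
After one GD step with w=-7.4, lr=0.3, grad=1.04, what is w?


w_new = w - α·∇
= -7.4 - 0.3·1.04
= -7.4 - 0.312
= -7.712

-7.712


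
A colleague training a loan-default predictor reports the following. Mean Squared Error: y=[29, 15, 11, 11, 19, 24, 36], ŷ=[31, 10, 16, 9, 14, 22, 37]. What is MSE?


Squared errors: (29-31)²=4, (15-10)²=25, (11-16)²=25, (11-9)²=4, (19-14)²=25, (24-22)²=4, (36-37)²=1
Sum = 88
MSE = 88/7 = 88/7

88/7


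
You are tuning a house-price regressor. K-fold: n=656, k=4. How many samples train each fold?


Fold size = 656/4 = 164
Training per fold = 656 - 164 = 492

492


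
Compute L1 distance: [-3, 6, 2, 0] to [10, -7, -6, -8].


d = |-3-10| + |6+ 7| + |2+ 6| + |0+ 8|
  = 13 + 13 + 8 + 8
  = 42

42


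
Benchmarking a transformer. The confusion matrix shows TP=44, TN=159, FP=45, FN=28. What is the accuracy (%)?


Accuracy = (TP+TN)/(TP+TN+FP+FN)
= (44+159)/(276)
= 203/276 = 73.55%

73.55%


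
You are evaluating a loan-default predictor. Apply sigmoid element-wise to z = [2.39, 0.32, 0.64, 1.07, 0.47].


σ(2.39) = 1/(1+e^-2.39) = 0.9161
σ(0.32) = 1/(1+e^-0.32) = 0.5793
σ(0.64) = 1/(1+e^-0.64) = 0.6548
σ(1.07) = 1/(1+e^-1.07) = 0.7446
σ(0.47) = 1/(1+e^-0.47) = 0.6154
result = [0.9161, 0.5793, 0.6548, 0.7446, 0.6154]

[0.9161, 0.5793, 0.6548, 0.7446, 0.6154]


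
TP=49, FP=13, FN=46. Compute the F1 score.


Precision = 49/62 = 0.7903
Recall = 49/95 = 0.5158
F1 = 2·P·R/(P+R) = 2·TP/(2·TP+FP+FN) = 98/(98+13+46) = 98/157 = 0.6242

0.6242


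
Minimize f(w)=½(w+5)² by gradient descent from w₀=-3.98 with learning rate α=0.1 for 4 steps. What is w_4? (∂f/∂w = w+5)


step 1: grad = -3.98+5 = 1.02; w = -3.98 - 0.1·(1.02) = -4.082
step 2: grad = -4.082+5 = 0.918; w = -4.082 - 0.1·(0.918) = -4.1738
step 3: grad = -4.1738+5 = 0.8262; w = -4.1738 - 0.1·(0.8262) = -4.25642
step 4: grad = -4.25642+5 = 0.74358; w = -4.25642 - 0.1·(0.74358) = -4.330778

-4.330778


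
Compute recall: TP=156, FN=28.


Recall = TP/(TP+FN)
= 156/(156+28)
= 156/184 = 84.78%

84.78%


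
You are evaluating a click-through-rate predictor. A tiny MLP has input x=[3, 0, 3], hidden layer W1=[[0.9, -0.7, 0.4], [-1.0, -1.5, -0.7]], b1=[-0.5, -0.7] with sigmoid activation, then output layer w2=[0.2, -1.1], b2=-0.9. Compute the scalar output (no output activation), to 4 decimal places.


z1[0] = (0.9)·(3) + (-0.7)·(0) + (0.4)·(3) - 0.5 = 3.4
z1[1] = (-1.0)·(3) + (-1.5)·(0) + (-0.7)·(3) - 0.7 = -5.8
h = sigmoid(z1) = [0.9677, 0.003]
output = (0.2)·(0.9677) + (-1.1)·(0.003) - 0.9 = -0.7098

-0.7098


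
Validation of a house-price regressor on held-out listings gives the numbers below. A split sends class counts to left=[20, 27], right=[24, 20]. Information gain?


Parent = [44, 47], H_parent = 0.9992
H_left = 0.9839 (n=47), H_right = 0.994 (n=44)
H_children = (47/91)·0.9839 + (44/91)·0.994 = 0.9888
IG = 0.9992 - 0.9888 = 0.0104

0.0104


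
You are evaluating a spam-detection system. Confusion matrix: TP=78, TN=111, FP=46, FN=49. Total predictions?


Total = TP + TN + FP + FN
= 78 + 111 + 46 + 49
= 284
(Predicted positive: 124, predicted negative: 160)

284


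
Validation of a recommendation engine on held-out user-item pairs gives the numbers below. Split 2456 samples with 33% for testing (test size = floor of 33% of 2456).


Test = ⌊2456·33/100⌋ = 810
Train = 2456 - 810 = 1646

Train: 1646, Test: 810


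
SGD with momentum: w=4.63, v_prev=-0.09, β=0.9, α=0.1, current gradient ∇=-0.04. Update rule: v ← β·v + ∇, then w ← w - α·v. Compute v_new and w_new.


v_new = 0.9·-0.09 - 0.04 = -0.081 - 0.04 = -0.121
w_new = 4.63 - 0.1·-0.121 = 4.63 + 0.0121 = 4.6421

v_new=-0.121, w_new=4.6421


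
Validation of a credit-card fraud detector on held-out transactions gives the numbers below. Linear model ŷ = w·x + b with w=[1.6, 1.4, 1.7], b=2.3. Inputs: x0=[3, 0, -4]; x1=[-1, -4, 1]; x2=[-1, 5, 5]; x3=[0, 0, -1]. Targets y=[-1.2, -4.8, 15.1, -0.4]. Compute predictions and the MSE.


ŷ0 = (1.6)·(3) + (1.4)·(0) + (1.7)·(-4) + 2.3 = 0.3
ŷ1 = (1.6)·(-1) + (1.4)·(-4) + (1.7)·(1) + 2.3 = -3.2
ŷ2 = (1.6)·(-1) + (1.4)·(5) + (1.7)·(5) + 2.3 = 16.2
ŷ3 = (1.6)·(0) + (1.4)·(0) + (1.7)·(-1) + 2.3 = 0.6
errors² = [2.25, 2.56, 1.21, 1.0]
MSE = 7.0200/4 = 1.755

1.755


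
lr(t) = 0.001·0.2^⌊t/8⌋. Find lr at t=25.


n_drops = ⌊25/8⌋ = 3
lr = 0.001·0.2^3 = 0.001·0.008 = 0.000008

0.000008


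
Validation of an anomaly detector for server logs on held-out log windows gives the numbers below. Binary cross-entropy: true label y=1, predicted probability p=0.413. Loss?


BCE = -[y·ln(p) + (1-y)·ln(1-p)]
= -1·ln(0.413) - 0
= -ln(0.413) = 0.8843

0.8843


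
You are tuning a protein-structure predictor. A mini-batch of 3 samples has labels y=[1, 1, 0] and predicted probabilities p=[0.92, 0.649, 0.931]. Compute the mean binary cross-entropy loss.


L[0] = -ln(0.92) = 0.0834
L[1] = -ln(0.649) = 0.4323
L[2] = -ln(1-0.931) = -ln(0.069) = 2.6736
mean = (0.0834 + 0.4323 + 2.6736)/3 = 1.0631

1.0631


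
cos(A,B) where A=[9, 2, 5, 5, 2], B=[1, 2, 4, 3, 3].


A·B = 9·1 + 2·2 + 5·4 + 5·3 + 2·3 = 54
‖A‖ = √139 = 11.7898, ‖B‖ = √39 = 6.245
cos = 54/(√139·√39) = 54/√5421 = 0.7334

0.7334


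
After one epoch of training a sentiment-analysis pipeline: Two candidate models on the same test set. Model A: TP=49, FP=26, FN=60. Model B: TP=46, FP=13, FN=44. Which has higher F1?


Model A: P=49/75=0.6533, R=49/109=0.4495, F1=2PR/(P+R)=2TP/(2TP+FP+FN)=98/184=0.5326
Model B: P=46/59=0.7797, R=46/90=0.5111, F1=2PR/(P+R)=2TP/(2TP+FP+FN)=92/149=0.6174
0.5326 < 0.6174 → Model B

Model B


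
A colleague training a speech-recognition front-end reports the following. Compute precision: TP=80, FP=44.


Precision = TP/(TP+FP)
= 80/(80+44)
= 80/124 = 64.52%

64.52%


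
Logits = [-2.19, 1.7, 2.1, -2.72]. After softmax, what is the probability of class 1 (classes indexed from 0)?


Exponentials: e^-2.19=0.1119, e^1.7=5.4739, e^2.1=8.1662, e^-2.72=0.0659
Sum = 13.8179
Softmax = [0.0081, 0.3961, 0.591, 0.0048]
p[1] = 5.4739/13.8179 = 0.3961

0.3961


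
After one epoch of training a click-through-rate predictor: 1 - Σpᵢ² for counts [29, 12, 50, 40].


Probabilities: [29/131, 12/131, 50/131, 40/131] ≈ [0.2214, 0.0916, 0.3817, 0.3053]
Σpᵢ² = (841 + 144 + 2500 + 1600)/131² = 5085/17161
Gini = 1 - Σpᵢ² = 1 - 5085/17161 = 0.7037

0.7037


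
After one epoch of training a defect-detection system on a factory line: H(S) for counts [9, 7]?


Probabilities: [9/16, 7/16] ≈ [0.5625, 0.4375]
H = -((9/16)·log₂(9/16) + (7/16)·log₂(7/16))
  = 0.9887 bits

0.9887 bits


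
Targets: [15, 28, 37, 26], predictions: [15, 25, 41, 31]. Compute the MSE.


Squared errors: (15-15)²=0, (28-25)²=9, (37-41)²=16, (26-31)²=25
Sum = 50
MSE = 50/4 = 25/2

25/2


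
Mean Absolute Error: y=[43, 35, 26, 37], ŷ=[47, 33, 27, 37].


Absolute errors: |43-47|=4, |35-33|=2, |26-27|=1, |37-37|=0
Sum = 7
MAE = 7/4 = 7/4

7/4


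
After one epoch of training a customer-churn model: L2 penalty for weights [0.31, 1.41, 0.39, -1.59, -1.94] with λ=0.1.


‖w‖₂² = (0.31)² + (1.41)² + (0.39)² + (-1.59)² + (-1.94)²
     = 0.0961 + 1.9881 + 0.1521 + 2.5281 + 3.7636
     = 8.528
λ·‖w‖₂² = 0.1·8.528 = 0.8528

0.8528


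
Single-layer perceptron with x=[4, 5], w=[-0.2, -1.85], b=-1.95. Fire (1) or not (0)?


z = (4)·(-0.2) + (5)·(-1.85) - 1.95
  = -12.0
step(z) = 0 (z<0)

0


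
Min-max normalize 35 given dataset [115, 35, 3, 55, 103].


min=3, max=115
(35-3)/(115-3) = 32/112 = 0.2857

0.2857


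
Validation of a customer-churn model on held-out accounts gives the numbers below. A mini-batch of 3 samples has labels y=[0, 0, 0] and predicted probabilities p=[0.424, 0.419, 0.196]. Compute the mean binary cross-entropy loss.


L[0] = -ln(1-0.424) = -ln(0.576) = 0.5516
L[1] = -ln(1-0.419) = -ln(0.581) = 0.543
L[2] = -ln(1-0.196) = -ln(0.804) = 0.2182
mean = (0.5516 + 0.543 + 0.2182)/3 = 0.4376

0.4376
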